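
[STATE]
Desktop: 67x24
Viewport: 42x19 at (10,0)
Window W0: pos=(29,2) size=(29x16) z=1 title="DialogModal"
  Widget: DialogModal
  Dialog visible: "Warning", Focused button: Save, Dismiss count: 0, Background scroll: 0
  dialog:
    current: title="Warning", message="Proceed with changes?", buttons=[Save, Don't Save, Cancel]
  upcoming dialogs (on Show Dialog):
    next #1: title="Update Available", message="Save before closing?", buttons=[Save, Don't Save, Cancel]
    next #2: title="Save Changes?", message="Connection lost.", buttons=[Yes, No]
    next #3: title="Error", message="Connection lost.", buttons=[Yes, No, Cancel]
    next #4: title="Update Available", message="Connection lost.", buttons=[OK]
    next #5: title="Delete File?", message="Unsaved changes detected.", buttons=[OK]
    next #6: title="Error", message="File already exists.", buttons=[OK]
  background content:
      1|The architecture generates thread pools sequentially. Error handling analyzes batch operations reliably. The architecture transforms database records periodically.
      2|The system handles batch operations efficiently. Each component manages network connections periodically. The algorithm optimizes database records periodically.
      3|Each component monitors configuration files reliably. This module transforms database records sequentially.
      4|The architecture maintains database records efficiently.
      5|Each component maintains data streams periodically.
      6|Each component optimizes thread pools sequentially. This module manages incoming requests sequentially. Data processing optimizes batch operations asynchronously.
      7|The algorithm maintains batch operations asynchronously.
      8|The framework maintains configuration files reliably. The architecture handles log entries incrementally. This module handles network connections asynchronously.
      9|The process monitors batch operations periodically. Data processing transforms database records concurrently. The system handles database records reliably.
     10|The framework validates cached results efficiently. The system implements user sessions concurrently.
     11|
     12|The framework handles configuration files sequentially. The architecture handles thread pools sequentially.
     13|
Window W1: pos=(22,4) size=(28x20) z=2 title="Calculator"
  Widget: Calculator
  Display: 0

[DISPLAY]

                                          
                                          
                   ┏━━━━━━━━━━━━━━━━━━━━━━
                   ┃ DialogModal          
            ┏━━━━━━━━━━━━━━━━━━━━━━━━━━┓──
            ┃ Calculator               ┃er
            ┠──────────────────────────┨at
            ┃                         0┃or
            ┃┌───┬───┬───┬───┐         ┃──
            ┃│ 7 │ 8 │ 9 │ ÷ │         ┃  
            ┃├───┼───┼───┼───┤         ┃ge
            ┃│ 4 │ 5 │ 6 │ × │         ┃e 
            ┃├───┼───┼───┼───┤         ┃──
            ┃│ 1 │ 2 │ 3 │ - │         ┃ b
            ┃├───┼───┼───┼───┤         ┃te
            ┃│ 0 │ . │ = │ + │         ┃  
            ┃├───┼───┼───┼───┤         ┃s 
            ┃│ C │ MC│ MR│ M+│         ┃━━
            ┃└───┴───┴───┴───┘         ┃  


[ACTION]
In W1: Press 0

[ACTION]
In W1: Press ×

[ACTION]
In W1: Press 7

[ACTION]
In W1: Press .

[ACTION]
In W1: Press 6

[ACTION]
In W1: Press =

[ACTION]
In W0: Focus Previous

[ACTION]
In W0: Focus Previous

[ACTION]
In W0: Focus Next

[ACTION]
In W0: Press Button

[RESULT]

                                          
                                          
                   ┏━━━━━━━━━━━━━━━━━━━━━━
                   ┃ DialogModal          
            ┏━━━━━━━━━━━━━━━━━━━━━━━━━━┓──
            ┃ Calculator               ┃er
            ┠──────────────────────────┨at
            ┃                         0┃or
            ┃┌───┬───┬───┬───┐         ┃nt
            ┃│ 7 │ 8 │ 9 │ ÷ │         ┃ai
            ┃├───┼───┼───┼───┤         ┃iz
            ┃│ 4 │ 5 │ 6 │ × │         ┃in
            ┃├───┼───┼───┼───┤         ┃in
            ┃│ 1 │ 2 │ 3 │ - │         ┃ b
            ┃├───┼───┼───┼───┤         ┃te
            ┃│ 0 │ . │ = │ + │         ┃  
            ┃├───┼───┼───┼───┤         ┃s 
            ┃│ C │ MC│ MR│ M+│         ┃━━
            ┃└───┴───┴───┴───┘         ┃  


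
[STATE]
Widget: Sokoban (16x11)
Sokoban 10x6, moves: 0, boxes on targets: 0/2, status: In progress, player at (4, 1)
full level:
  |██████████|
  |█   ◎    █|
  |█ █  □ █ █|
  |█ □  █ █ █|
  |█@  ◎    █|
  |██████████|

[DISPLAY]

██████████      
█   ◎    █      
█ █  □ █ █      
█ □  █ █ █      
█@  ◎    █      
██████████      
Moves: 0  0/2   
                
                
                
                


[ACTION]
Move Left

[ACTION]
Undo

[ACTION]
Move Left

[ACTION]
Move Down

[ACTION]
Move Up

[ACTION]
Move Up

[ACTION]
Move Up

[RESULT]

██████████      
█@  ◎    █      
█ █  □ █ █      
█ □  █ █ █      
█   ◎    █      
██████████      
Moves: 3  0/2   
                
                
                
                


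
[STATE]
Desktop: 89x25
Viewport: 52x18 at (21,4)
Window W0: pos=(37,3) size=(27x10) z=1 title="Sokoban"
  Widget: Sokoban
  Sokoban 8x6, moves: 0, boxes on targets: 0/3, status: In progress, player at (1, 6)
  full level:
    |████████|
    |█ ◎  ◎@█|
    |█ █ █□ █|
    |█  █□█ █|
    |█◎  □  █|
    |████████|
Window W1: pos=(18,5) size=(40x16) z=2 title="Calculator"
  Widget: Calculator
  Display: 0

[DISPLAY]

                ┃ Sokoban                 ┃         
━━━━━━━━━━━━━━━━━━━━━━━━━━━━━━━━━━━━┓─────┨         
alculator                           ┃     ┃         
────────────────────────────────────┨     ┃         
                                   0┃     ┃         
──┬───┬───┬───┐                     ┃     ┃         
7 │ 8 │ 9 │ ÷ │                     ┃     ┃         
──┼───┼───┼───┤                     ┃     ┃         
4 │ 5 │ 6 │ × │                     ┃━━━━━┛         
──┼───┼───┼───┤                     ┃               
1 │ 2 │ 3 │ - │                     ┃               
──┼───┼───┼───┤                     ┃               
0 │ . │ = │ + │                     ┃               
──┼───┼───┼───┤                     ┃               
C │ MC│ MR│ M+│                     ┃               
──┴───┴───┴───┘                     ┃               
━━━━━━━━━━━━━━━━━━━━━━━━━━━━━━━━━━━━┛               
                                                    


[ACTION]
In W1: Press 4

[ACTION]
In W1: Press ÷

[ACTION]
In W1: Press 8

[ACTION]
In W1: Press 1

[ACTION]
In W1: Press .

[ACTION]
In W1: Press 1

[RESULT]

                ┃ Sokoban                 ┃         
━━━━━━━━━━━━━━━━━━━━━━━━━━━━━━━━━━━━┓─────┨         
alculator                           ┃     ┃         
────────────────────────────────────┨     ┃         
                                81.1┃     ┃         
──┬───┬───┬───┐                     ┃     ┃         
7 │ 8 │ 9 │ ÷ │                     ┃     ┃         
──┼───┼───┼───┤                     ┃     ┃         
4 │ 5 │ 6 │ × │                     ┃━━━━━┛         
──┼───┼───┼───┤                     ┃               
1 │ 2 │ 3 │ - │                     ┃               
──┼───┼───┼───┤                     ┃               
0 │ . │ = │ + │                     ┃               
──┼───┼───┼───┤                     ┃               
C │ MC│ MR│ M+│                     ┃               
──┴───┴───┴───┘                     ┃               
━━━━━━━━━━━━━━━━━━━━━━━━━━━━━━━━━━━━┛               
                                                    


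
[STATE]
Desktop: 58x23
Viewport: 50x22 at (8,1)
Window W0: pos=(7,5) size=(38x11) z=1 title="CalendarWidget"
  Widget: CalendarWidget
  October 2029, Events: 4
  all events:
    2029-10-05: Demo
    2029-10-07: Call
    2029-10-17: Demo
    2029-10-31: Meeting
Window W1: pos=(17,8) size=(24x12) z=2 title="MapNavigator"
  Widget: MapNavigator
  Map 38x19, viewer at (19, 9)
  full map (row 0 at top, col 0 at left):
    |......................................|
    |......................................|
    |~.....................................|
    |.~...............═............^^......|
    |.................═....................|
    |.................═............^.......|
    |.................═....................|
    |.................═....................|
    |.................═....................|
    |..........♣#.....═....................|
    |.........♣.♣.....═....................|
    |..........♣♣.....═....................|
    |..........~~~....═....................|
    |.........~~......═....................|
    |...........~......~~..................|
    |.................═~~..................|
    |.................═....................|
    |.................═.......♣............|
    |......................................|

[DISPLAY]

                                                  
                                                  
                                                  
                                                  
━━━━━━━━━━━━━━━━━━━━━━━━━━━━━━━━━━━━┓             
 CalendarWidget                     ┃             
────────────────────────────────────┨             
         ┏━━━━━━━━━━━━━━━━━━━━━━┓   ┃             
Mo Tu We ┃ MapNavigator         ┃   ┃             
 1  2  3 ┠──────────────────────┨   ┃             
 8  9 10 ┃.........═............┃   ┃             
15 16 17*┃.........═............┃   ┃             
22 23 24 ┃.........═............┃   ┃             
29 30 31*┃.........═............┃   ┃             
━━━━━━━━━┃..♣#.....═.@..........┃━━━┛             
         ┃.♣.♣.....═............┃                 
         ┃..♣♣.....═............┃                 
         ┃..~~~....═............┃                 
         ┗━━━━━━━━━━━━━━━━━━━━━━┛                 
                                                  
                                                  
                                                  


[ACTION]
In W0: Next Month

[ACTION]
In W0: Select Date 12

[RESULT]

                                                  
                                                  
                                                  
                                                  
━━━━━━━━━━━━━━━━━━━━━━━━━━━━━━━━━━━━┓             
 CalendarWidget                     ┃             
────────────────────────────────────┨             
         ┏━━━━━━━━━━━━━━━━━━━━━━┓   ┃             
Mo Tu We ┃ MapNavigator         ┃   ┃             
         ┠──────────────────────┨   ┃             
 5  6  7 ┃.........═............┃   ┃             
[12] 13 1┃.........═............┃   ┃             
19 20 21 ┃.........═............┃   ┃             
26 27 28 ┃.........═............┃   ┃             
━━━━━━━━━┃..♣#.....═.@..........┃━━━┛             
         ┃.♣.♣.....═............┃                 
         ┃..♣♣.....═............┃                 
         ┃..~~~....═............┃                 
         ┗━━━━━━━━━━━━━━━━━━━━━━┛                 
                                                  
                                                  
                                                  


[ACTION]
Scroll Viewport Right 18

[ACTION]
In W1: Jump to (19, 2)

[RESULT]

                                                  
                                                  
                                                  
                                                  
━━━━━━━━━━━━━━━━━━━━━━━━━━━━━━━━━━━━┓             
 CalendarWidget                     ┃             
────────────────────────────────────┨             
         ┏━━━━━━━━━━━━━━━━━━━━━━┓   ┃             
Mo Tu We ┃ MapNavigator         ┃   ┃             
         ┠──────────────────────┨   ┃             
 5  6  7 ┃                      ┃   ┃             
[12] 13 1┃                      ┃   ┃             
19 20 21 ┃......................┃   ┃             
26 27 28 ┃......................┃   ┃             
━━━━━━━━━┃...........@..........┃━━━┛             
         ┃.........═............┃                 
         ┃.........═............┃                 
         ┃.........═............┃                 
         ┗━━━━━━━━━━━━━━━━━━━━━━┛                 
                                                  
                                                  
                                                  


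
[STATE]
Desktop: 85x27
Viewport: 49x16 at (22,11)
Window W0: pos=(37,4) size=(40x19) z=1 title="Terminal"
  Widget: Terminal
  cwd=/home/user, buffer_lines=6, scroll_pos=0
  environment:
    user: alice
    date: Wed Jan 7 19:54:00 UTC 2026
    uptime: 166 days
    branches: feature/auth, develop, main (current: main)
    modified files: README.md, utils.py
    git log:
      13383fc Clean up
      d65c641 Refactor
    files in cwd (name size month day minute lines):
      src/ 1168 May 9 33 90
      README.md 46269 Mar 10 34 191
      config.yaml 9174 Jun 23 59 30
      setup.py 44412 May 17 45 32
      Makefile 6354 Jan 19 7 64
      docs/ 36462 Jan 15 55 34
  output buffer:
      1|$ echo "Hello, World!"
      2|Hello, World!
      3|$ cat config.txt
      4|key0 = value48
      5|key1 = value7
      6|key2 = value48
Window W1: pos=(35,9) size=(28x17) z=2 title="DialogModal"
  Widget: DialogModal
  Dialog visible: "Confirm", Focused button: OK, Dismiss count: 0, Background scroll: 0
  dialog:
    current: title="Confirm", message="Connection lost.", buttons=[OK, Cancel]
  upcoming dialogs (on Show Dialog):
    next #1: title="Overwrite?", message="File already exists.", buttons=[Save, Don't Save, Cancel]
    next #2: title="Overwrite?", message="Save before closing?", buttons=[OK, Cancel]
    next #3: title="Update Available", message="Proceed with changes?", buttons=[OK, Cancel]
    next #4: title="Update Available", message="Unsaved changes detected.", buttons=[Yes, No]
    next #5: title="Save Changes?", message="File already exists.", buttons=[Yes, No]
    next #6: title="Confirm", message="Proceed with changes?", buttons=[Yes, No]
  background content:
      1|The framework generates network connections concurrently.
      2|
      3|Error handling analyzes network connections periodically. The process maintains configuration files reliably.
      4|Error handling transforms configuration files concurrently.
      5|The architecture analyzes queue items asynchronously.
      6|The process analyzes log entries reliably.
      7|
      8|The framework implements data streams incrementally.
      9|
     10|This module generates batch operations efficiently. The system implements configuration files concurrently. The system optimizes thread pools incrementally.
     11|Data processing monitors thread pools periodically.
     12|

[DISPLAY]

             ┠──────────────────────────┨        
             ┃The framework generates ne┃        
             ┃                          ┃        
             ┃Error handling analyzes ne┃        
             ┃Error handling transforms ┃        
             ┃The┌──────────────────┐es ┃        
             ┃The│     Confirm      │g e┃        
             ┃   │ Connection lost. │   ┃        
             ┃The│  [OK]  Cancel    │s d┃        
             ┃   └──────────────────┘   ┃        
             ┃This module generates batc┃        
             ┃Data processing monitors t┃━━━━━━━━
             ┃                          ┃        
             ┃                          ┃        
             ┗━━━━━━━━━━━━━━━━━━━━━━━━━━┛        
                                                 


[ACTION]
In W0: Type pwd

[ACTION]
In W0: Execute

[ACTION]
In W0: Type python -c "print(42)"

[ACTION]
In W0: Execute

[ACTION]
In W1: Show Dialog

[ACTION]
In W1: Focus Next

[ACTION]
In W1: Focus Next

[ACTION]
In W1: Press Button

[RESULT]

             ┠──────────────────────────┨        
             ┃The framework generates ne┃        
             ┃                          ┃        
             ┃Error handling analyzes ne┃        
             ┃Error handling transforms ┃        
             ┃The architecture analyzes ┃        
             ┃The process analyzes log e┃        
             ┃                          ┃        
             ┃The framework implements d┃        
             ┃                          ┃        
             ┃This module generates batc┃        
             ┃Data processing monitors t┃━━━━━━━━
             ┃                          ┃        
             ┃                          ┃        
             ┗━━━━━━━━━━━━━━━━━━━━━━━━━━┛        
                                                 


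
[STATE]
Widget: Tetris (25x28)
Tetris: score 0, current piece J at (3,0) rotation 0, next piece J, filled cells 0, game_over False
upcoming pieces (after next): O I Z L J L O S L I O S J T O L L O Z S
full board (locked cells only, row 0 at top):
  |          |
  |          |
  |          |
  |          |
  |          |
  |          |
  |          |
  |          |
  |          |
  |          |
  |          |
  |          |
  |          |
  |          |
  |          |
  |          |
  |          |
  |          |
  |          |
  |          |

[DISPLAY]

   █      │Next:         
   ███    │█             
          │███           
          │              
          │              
          │              
          │Score:        
          │0             
          │              
          │              
          │              
          │              
          │              
          │              
          │              
          │              
          │              
          │              
          │              
          │              
          │              
          │              
          │              
          │              
          │              
          │              
          │              
          │              


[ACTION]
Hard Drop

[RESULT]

   █      │Next:         
   ███    │▓▓            
          │▓▓            
          │              
          │              
          │              
          │Score:        
          │0             
          │              
          │              
          │              
          │              
          │              
          │              
          │              
          │              
          │              
          │              
   █      │              
   ███    │              
          │              
          │              
          │              
          │              
          │              
          │              
          │              
          │              


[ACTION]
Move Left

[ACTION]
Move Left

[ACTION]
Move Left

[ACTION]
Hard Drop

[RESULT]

    ▓▓    │Next:         
    ▓▓    │████          
          │              
          │              
          │              
          │              
          │Score:        
          │0             
          │              
          │              
          │              
          │              
          │              
          │              
          │              
          │              
          │              
          │              
█  █      │              
██████    │              
          │              
          │              
          │              
          │              
          │              
          │              
          │              
          │              


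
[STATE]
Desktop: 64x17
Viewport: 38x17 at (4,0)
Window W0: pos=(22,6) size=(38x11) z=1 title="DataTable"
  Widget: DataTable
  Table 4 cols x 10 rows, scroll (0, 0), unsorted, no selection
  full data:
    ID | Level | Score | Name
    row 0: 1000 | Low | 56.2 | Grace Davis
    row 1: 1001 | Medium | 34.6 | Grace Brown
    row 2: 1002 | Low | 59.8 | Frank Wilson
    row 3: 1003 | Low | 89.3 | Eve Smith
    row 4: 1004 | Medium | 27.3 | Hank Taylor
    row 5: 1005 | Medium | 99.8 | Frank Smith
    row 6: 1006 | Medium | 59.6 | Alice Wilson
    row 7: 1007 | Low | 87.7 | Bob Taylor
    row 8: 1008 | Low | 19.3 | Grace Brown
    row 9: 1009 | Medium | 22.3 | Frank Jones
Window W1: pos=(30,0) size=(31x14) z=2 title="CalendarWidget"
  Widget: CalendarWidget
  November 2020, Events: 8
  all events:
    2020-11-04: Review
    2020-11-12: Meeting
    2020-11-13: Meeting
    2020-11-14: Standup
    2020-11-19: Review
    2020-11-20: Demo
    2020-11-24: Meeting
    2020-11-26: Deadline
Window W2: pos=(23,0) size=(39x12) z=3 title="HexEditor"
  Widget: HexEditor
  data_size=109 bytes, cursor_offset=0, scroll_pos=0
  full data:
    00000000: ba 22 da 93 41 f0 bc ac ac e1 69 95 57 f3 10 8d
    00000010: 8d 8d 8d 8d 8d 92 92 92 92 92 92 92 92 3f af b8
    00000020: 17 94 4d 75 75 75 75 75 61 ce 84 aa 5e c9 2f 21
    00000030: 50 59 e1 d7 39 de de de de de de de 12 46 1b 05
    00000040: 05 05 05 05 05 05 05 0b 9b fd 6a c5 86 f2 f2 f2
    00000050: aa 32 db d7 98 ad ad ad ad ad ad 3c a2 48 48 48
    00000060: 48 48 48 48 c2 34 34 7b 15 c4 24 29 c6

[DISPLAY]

                   ┏━━━━━━━━━━━━━━━━━━
                   ┃ HexEditor        
                   ┠──────────────────
                   ┃00000000  BA 22 da
                   ┃00000010  8d 8d 8d
                   ┃00000020  17 94 4d
                  ┏┃00000030  50 59 e1
                  ┃┃00000040  05 05 05
                  ┠┃00000050  aa 32 db
                  ┃┃00000060  48 48 48
                  ┃┃                  
                  ┃┗━━━━━━━━━━━━━━━━━━
                  ┃1001│Me┃           
                  ┃1002│Lo┗━━━━━━━━━━━
                  ┃1003│Low   │89.3 │E
                  ┃1004│Medium│27.3 │H
                  ┗━━━━━━━━━━━━━━━━━━━


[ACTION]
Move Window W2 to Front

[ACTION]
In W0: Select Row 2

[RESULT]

                   ┏━━━━━━━━━━━━━━━━━━
                   ┃ HexEditor        
                   ┠──────────────────
                   ┃00000000  BA 22 da
                   ┃00000010  8d 8d 8d
                   ┃00000020  17 94 4d
                  ┏┃00000030  50 59 e1
                  ┃┃00000040  05 05 05
                  ┠┃00000050  aa 32 db
                  ┃┃00000060  48 48 48
                  ┃┃                  
                  ┃┗━━━━━━━━━━━━━━━━━━
                  ┃1001│Me┃           
                  ┃>002│Lo┗━━━━━━━━━━━
                  ┃1003│Low   │89.3 │E
                  ┃1004│Medium│27.3 │H
                  ┗━━━━━━━━━━━━━━━━━━━


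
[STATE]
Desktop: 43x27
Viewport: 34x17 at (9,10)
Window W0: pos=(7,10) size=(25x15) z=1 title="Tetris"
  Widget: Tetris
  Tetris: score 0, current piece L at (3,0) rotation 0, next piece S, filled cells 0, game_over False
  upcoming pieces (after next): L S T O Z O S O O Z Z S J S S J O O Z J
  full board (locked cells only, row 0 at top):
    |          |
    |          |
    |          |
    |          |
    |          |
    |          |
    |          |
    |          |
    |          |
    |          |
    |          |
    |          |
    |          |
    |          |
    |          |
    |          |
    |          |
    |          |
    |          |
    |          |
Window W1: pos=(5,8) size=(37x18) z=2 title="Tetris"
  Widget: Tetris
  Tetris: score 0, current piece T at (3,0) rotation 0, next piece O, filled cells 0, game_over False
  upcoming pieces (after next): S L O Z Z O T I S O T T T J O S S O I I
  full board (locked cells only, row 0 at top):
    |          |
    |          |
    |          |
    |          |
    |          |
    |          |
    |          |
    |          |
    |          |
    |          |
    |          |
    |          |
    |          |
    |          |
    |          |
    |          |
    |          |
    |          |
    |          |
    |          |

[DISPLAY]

────────────────────────────────┨ 
       │Next:                   ┃ 
       │▓▓                      ┃ 
       │▓▓                      ┃ 
       │                        ┃ 
       │                        ┃ 
       │                        ┃ 
       │Score:                  ┃ 
       │0                       ┃ 
       │                        ┃ 
       │                        ┃ 
       │                        ┃ 
       │                        ┃ 
       │                        ┃ 
       │                        ┃ 
━━━━━━━━━━━━━━━━━━━━━━━━━━━━━━━━┛ 
                                  


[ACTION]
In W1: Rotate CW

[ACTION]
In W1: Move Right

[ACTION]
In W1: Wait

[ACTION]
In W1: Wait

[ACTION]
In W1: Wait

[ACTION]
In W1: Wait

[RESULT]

────────────────────────────────┨ 
 ▒     │Next:                   ┃ 
       │▓▓                      ┃ 
       │▓▓                      ┃ 
       │                        ┃ 
       │                        ┃ 
       │                        ┃ 
       │Score:                  ┃ 
       │0                       ┃ 
       │                        ┃ 
       │                        ┃ 
       │                        ┃ 
       │                        ┃ 
       │                        ┃ 
       │                        ┃ 
━━━━━━━━━━━━━━━━━━━━━━━━━━━━━━━━┛ 
                                  


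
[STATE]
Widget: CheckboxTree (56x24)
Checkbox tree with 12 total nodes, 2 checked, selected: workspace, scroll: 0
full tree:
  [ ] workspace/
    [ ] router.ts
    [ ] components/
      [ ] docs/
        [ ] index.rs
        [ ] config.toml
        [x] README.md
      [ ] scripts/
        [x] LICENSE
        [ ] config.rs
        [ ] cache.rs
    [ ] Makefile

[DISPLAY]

>[-] workspace/                                         
   [ ] router.ts                                        
   [-] components/                                      
     [-] docs/                                          
       [ ] index.rs                                     
       [ ] config.toml                                  
       [x] README.md                                    
     [-] scripts/                                       
       [x] LICENSE                                      
       [ ] config.rs                                    
       [ ] cache.rs                                     
   [ ] Makefile                                         
                                                        
                                                        
                                                        
                                                        
                                                        
                                                        
                                                        
                                                        
                                                        
                                                        
                                                        
                                                        


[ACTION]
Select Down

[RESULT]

 [-] workspace/                                         
>  [ ] router.ts                                        
   [-] components/                                      
     [-] docs/                                          
       [ ] index.rs                                     
       [ ] config.toml                                  
       [x] README.md                                    
     [-] scripts/                                       
       [x] LICENSE                                      
       [ ] config.rs                                    
       [ ] cache.rs                                     
   [ ] Makefile                                         
                                                        
                                                        
                                                        
                                                        
                                                        
                                                        
                                                        
                                                        
                                                        
                                                        
                                                        
                                                        


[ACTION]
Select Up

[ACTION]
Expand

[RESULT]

>[-] workspace/                                         
   [ ] router.ts                                        
   [-] components/                                      
     [-] docs/                                          
       [ ] index.rs                                     
       [ ] config.toml                                  
       [x] README.md                                    
     [-] scripts/                                       
       [x] LICENSE                                      
       [ ] config.rs                                    
       [ ] cache.rs                                     
   [ ] Makefile                                         
                                                        
                                                        
                                                        
                                                        
                                                        
                                                        
                                                        
                                                        
                                                        
                                                        
                                                        
                                                        


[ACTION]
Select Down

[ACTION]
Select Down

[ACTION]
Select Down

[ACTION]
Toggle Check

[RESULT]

 [-] workspace/                                         
   [ ] router.ts                                        
   [-] components/                                      
>    [x] docs/                                          
       [x] index.rs                                     
       [x] config.toml                                  
       [x] README.md                                    
     [-] scripts/                                       
       [x] LICENSE                                      
       [ ] config.rs                                    
       [ ] cache.rs                                     
   [ ] Makefile                                         
                                                        
                                                        
                                                        
                                                        
                                                        
                                                        
                                                        
                                                        
                                                        
                                                        
                                                        
                                                        


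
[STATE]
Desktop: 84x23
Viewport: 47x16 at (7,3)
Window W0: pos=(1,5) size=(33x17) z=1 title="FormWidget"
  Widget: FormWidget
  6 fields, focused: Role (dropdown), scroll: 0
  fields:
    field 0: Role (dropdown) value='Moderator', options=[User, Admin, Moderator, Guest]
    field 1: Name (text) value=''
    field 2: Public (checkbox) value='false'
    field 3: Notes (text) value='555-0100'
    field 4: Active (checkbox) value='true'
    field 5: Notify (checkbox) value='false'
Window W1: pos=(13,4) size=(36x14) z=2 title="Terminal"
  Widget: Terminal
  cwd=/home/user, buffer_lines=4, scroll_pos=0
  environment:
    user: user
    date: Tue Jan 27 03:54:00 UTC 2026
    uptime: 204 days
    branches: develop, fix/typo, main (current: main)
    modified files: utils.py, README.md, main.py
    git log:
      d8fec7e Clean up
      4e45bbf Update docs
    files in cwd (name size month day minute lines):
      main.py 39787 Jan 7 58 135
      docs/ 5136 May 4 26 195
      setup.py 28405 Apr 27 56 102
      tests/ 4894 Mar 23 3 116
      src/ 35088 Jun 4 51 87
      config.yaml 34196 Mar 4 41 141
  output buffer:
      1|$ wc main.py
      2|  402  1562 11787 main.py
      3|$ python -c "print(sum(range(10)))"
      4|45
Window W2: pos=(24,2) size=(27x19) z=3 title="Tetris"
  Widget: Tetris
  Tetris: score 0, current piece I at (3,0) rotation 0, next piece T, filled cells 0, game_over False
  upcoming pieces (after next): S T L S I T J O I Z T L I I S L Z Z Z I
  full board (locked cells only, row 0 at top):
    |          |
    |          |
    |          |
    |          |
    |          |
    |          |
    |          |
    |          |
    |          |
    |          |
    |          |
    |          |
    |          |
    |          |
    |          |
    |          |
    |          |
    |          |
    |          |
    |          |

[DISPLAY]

                 ┃ Tetris                  ┃   
      ┏━━━━━━━━━━┠─────────────────────────┨   
━━━━━━┃ Terminal ┃          │Next:         ┃   
Widget┠──────────┃          │ ▒            ┃   
──────┃$ wc main.┃          │▒▒▒           ┃   
e:    ┃  402  156┃          │              ┃   
e:    ┃$ python -┃          │              ┃   
lic:  ┃45        ┃          │              ┃   
es:   ┃$ █       ┃          │Score:        ┃   
ive:  ┃          ┃          │0             ┃   
ify:  ┃          ┃          │              ┃   
      ┃          ┃          │              ┃   
      ┃          ┃          │              ┃   
      ┃          ┃          │              ┃   
      ┗━━━━━━━━━━┃          │              ┃   
                 ┃          │              ┃   


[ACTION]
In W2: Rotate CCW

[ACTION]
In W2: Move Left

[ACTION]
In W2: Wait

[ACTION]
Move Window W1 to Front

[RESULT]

                 ┃ Tetris                  ┃   
      ┏━━━━━━━━━━━━━━━━━━━━━━━━━━━━━━━━━━┓─┨   
━━━━━━┃ Terminal                         ┃ ┃   
Widget┠──────────────────────────────────┨ ┃   
──────┃$ wc main.py                      ┃ ┃   
e:    ┃  402  1562 11787 main.py         ┃ ┃   
e:    ┃$ python -c "print(sum(range(10)))┃ ┃   
lic:  ┃45                                ┃ ┃   
es:   ┃$ █                               ┃ ┃   
ive:  ┃                                  ┃ ┃   
ify:  ┃                                  ┃ ┃   
      ┃                                  ┃ ┃   
      ┃                                  ┃ ┃   
      ┃                                  ┃ ┃   
      ┗━━━━━━━━━━━━━━━━━━━━━━━━━━━━━━━━━━┛ ┃   
                 ┃          │              ┃   


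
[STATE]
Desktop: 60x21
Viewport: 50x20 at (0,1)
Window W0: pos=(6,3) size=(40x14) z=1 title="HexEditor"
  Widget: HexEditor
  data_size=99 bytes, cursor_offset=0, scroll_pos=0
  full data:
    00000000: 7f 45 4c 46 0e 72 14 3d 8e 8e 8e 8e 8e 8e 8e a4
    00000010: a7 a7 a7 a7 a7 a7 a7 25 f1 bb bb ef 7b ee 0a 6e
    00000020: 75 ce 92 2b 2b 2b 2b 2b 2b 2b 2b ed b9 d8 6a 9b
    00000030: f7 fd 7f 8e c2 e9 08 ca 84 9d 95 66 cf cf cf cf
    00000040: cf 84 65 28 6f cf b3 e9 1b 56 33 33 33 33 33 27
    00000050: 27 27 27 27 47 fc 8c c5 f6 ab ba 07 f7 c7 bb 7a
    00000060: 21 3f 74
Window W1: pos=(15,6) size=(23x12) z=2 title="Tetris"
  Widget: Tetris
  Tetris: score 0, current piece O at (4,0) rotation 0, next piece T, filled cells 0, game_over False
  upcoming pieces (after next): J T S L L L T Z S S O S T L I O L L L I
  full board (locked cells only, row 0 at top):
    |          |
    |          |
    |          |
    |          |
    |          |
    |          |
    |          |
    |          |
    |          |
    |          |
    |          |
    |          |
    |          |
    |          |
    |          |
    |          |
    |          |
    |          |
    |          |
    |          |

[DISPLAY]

                                                  
                                                  
      ┏━━━━━━━━━━━━━━━━━━━━━━━━━━━━━━━━━━━━━━┓    
      ┃ HexEditor                            ┃    
      ┠──────────────────────────────────────┨    
      ┃00000000┏━━━━━━━━━━━━━━━━━━━━━┓3d  8e ┃    
      ┃00000010┃ Tetris              ┃25  f1 ┃    
      ┃00000020┠─────────────────────┨2b  2b ┃    
      ┃00000030┃          │Next:     ┃ca  84 ┃    
      ┃00000040┃          │ ▒        ┃e9  1b ┃    
      ┃00000050┃          │▒▒▒       ┃c5  f6 ┃    
      ┃00000060┃          │          ┃       ┃    
      ┃        ┃          │          ┃       ┃    
      ┃        ┃          │          ┃       ┃    
      ┃        ┃          │Score:    ┃       ┃    
      ┗━━━━━━━━┃          │0         ┃━━━━━━━┛    
               ┗━━━━━━━━━━━━━━━━━━━━━┛            
                                                  
                                                  
                                                  


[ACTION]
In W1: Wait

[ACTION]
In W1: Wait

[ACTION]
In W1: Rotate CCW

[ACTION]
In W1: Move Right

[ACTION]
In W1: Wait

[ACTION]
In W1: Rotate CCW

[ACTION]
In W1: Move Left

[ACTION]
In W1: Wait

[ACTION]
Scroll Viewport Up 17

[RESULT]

                                                  
                                                  
                                                  
      ┏━━━━━━━━━━━━━━━━━━━━━━━━━━━━━━━━━━━━━━┓    
      ┃ HexEditor                            ┃    
      ┠──────────────────────────────────────┨    
      ┃00000000┏━━━━━━━━━━━━━━━━━━━━━┓3d  8e ┃    
      ┃00000010┃ Tetris              ┃25  f1 ┃    
      ┃00000020┠─────────────────────┨2b  2b ┃    
      ┃00000030┃          │Next:     ┃ca  84 ┃    
      ┃00000040┃          │ ▒        ┃e9  1b ┃    
      ┃00000050┃          │▒▒▒       ┃c5  f6 ┃    
      ┃00000060┃          │          ┃       ┃    
      ┃        ┃          │          ┃       ┃    
      ┃        ┃          │          ┃       ┃    
      ┃        ┃          │Score:    ┃       ┃    
      ┗━━━━━━━━┃          │0         ┃━━━━━━━┛    
               ┗━━━━━━━━━━━━━━━━━━━━━┛            
                                                  
                                                  
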